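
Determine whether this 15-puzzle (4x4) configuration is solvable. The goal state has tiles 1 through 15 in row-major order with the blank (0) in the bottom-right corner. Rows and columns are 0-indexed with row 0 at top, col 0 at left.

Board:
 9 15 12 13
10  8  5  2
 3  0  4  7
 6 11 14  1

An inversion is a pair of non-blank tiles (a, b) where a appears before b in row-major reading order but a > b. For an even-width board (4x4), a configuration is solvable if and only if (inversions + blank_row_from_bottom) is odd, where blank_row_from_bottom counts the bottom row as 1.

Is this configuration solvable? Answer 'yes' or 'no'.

Answer: no

Derivation:
Inversions: 68
Blank is in row 2 (0-indexed from top), which is row 2 counting from the bottom (bottom = 1).
68 + 2 = 70, which is even, so the puzzle is not solvable.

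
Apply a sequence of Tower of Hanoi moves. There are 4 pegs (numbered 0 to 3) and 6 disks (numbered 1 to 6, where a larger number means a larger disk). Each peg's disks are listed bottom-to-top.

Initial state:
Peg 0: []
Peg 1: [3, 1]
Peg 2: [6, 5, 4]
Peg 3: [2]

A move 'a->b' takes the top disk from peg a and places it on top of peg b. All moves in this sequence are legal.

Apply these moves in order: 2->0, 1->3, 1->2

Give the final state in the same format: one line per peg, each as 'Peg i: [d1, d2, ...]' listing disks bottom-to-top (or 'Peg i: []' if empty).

Answer: Peg 0: [4]
Peg 1: []
Peg 2: [6, 5, 3]
Peg 3: [2, 1]

Derivation:
After move 1 (2->0):
Peg 0: [4]
Peg 1: [3, 1]
Peg 2: [6, 5]
Peg 3: [2]

After move 2 (1->3):
Peg 0: [4]
Peg 1: [3]
Peg 2: [6, 5]
Peg 3: [2, 1]

After move 3 (1->2):
Peg 0: [4]
Peg 1: []
Peg 2: [6, 5, 3]
Peg 3: [2, 1]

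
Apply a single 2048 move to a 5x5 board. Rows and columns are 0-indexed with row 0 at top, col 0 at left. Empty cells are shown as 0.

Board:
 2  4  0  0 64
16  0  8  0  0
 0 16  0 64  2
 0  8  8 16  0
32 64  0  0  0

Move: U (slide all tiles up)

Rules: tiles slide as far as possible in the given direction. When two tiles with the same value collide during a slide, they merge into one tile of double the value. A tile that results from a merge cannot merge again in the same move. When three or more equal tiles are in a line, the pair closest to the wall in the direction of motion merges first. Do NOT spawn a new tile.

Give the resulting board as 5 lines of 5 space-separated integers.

Answer:  2  4 16 64 64
16 16  0 16  2
32  8  0  0  0
 0 64  0  0  0
 0  0  0  0  0

Derivation:
Slide up:
col 0: [2, 16, 0, 0, 32] -> [2, 16, 32, 0, 0]
col 1: [4, 0, 16, 8, 64] -> [4, 16, 8, 64, 0]
col 2: [0, 8, 0, 8, 0] -> [16, 0, 0, 0, 0]
col 3: [0, 0, 64, 16, 0] -> [64, 16, 0, 0, 0]
col 4: [64, 0, 2, 0, 0] -> [64, 2, 0, 0, 0]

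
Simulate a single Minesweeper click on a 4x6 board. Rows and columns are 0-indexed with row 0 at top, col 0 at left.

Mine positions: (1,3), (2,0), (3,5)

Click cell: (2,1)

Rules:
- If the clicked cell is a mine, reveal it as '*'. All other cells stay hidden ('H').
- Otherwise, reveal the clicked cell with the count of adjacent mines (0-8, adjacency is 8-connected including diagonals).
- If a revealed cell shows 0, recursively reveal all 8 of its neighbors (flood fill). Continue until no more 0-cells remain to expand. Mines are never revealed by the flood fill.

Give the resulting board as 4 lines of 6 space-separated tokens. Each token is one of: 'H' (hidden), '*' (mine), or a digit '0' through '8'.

H H H H H H
H H H H H H
H 1 H H H H
H H H H H H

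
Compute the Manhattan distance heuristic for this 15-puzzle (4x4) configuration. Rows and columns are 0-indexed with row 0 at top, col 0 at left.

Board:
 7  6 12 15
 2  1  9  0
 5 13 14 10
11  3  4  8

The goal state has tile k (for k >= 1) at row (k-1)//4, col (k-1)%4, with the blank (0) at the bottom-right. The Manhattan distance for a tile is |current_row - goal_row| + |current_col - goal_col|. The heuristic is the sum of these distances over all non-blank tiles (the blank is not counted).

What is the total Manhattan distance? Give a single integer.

Answer: 38

Derivation:
Tile 7: (0,0)->(1,2) = 3
Tile 6: (0,1)->(1,1) = 1
Tile 12: (0,2)->(2,3) = 3
Tile 15: (0,3)->(3,2) = 4
Tile 2: (1,0)->(0,1) = 2
Tile 1: (1,1)->(0,0) = 2
Tile 9: (1,2)->(2,0) = 3
Tile 5: (2,0)->(1,0) = 1
Tile 13: (2,1)->(3,0) = 2
Tile 14: (2,2)->(3,1) = 2
Tile 10: (2,3)->(2,1) = 2
Tile 11: (3,0)->(2,2) = 3
Tile 3: (3,1)->(0,2) = 4
Tile 4: (3,2)->(0,3) = 4
Tile 8: (3,3)->(1,3) = 2
Sum: 3 + 1 + 3 + 4 + 2 + 2 + 3 + 1 + 2 + 2 + 2 + 3 + 4 + 4 + 2 = 38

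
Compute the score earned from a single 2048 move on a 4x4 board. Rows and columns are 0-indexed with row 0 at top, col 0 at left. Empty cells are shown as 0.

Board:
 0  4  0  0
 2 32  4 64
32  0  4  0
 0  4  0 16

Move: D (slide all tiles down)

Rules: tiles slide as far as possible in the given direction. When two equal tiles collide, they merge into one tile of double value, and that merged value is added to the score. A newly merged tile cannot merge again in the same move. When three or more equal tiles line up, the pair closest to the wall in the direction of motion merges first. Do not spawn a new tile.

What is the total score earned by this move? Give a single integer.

Answer: 8

Derivation:
Slide down:
col 0: [0, 2, 32, 0] -> [0, 0, 2, 32]  score +0 (running 0)
col 1: [4, 32, 0, 4] -> [0, 4, 32, 4]  score +0 (running 0)
col 2: [0, 4, 4, 0] -> [0, 0, 0, 8]  score +8 (running 8)
col 3: [0, 64, 0, 16] -> [0, 0, 64, 16]  score +0 (running 8)
Board after move:
 0  0  0  0
 0  4  0  0
 2 32  0 64
32  4  8 16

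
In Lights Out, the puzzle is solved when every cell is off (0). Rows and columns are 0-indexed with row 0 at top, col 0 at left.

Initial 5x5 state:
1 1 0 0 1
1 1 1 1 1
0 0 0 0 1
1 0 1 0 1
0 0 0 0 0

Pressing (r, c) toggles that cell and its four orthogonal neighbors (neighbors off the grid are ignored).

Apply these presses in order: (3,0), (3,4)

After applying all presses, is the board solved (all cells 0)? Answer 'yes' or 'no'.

After press 1 at (3,0):
1 1 0 0 1
1 1 1 1 1
1 0 0 0 1
0 1 1 0 1
1 0 0 0 0

After press 2 at (3,4):
1 1 0 0 1
1 1 1 1 1
1 0 0 0 0
0 1 1 1 0
1 0 0 0 1

Lights still on: 14

Answer: no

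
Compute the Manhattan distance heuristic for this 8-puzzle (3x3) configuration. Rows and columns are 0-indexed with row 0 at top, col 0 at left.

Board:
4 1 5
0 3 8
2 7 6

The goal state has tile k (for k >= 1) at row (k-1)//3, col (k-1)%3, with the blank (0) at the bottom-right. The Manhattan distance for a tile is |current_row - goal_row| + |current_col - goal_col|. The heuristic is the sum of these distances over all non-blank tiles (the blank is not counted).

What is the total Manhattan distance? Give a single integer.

Tile 4: (0,0)->(1,0) = 1
Tile 1: (0,1)->(0,0) = 1
Tile 5: (0,2)->(1,1) = 2
Tile 3: (1,1)->(0,2) = 2
Tile 8: (1,2)->(2,1) = 2
Tile 2: (2,0)->(0,1) = 3
Tile 7: (2,1)->(2,0) = 1
Tile 6: (2,2)->(1,2) = 1
Sum: 1 + 1 + 2 + 2 + 2 + 3 + 1 + 1 = 13

Answer: 13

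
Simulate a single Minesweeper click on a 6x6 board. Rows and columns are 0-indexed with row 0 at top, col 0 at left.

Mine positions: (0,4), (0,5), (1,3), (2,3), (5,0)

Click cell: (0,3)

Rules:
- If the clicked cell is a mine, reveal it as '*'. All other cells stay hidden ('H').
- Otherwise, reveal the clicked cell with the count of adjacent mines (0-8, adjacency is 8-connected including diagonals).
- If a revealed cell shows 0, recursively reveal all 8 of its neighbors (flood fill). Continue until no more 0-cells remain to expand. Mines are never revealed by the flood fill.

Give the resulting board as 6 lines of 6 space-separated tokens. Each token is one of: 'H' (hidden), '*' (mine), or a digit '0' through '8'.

H H H 2 H H
H H H H H H
H H H H H H
H H H H H H
H H H H H H
H H H H H H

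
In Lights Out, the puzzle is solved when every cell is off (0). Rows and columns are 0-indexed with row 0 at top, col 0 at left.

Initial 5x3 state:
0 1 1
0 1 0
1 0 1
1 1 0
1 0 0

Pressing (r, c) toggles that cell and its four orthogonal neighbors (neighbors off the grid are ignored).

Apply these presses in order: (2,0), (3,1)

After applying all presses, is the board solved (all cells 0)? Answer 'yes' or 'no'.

After press 1 at (2,0):
0 1 1
1 1 0
0 1 1
0 1 0
1 0 0

After press 2 at (3,1):
0 1 1
1 1 0
0 0 1
1 0 1
1 1 0

Lights still on: 9

Answer: no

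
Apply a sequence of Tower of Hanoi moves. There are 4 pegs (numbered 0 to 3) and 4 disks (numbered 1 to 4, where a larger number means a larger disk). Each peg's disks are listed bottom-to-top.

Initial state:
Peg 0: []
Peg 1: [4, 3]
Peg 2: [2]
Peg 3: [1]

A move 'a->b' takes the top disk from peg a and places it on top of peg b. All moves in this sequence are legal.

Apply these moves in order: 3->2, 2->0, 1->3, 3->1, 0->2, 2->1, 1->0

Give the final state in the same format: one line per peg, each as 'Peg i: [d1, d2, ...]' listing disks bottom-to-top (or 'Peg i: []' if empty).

After move 1 (3->2):
Peg 0: []
Peg 1: [4, 3]
Peg 2: [2, 1]
Peg 3: []

After move 2 (2->0):
Peg 0: [1]
Peg 1: [4, 3]
Peg 2: [2]
Peg 3: []

After move 3 (1->3):
Peg 0: [1]
Peg 1: [4]
Peg 2: [2]
Peg 3: [3]

After move 4 (3->1):
Peg 0: [1]
Peg 1: [4, 3]
Peg 2: [2]
Peg 3: []

After move 5 (0->2):
Peg 0: []
Peg 1: [4, 3]
Peg 2: [2, 1]
Peg 3: []

After move 6 (2->1):
Peg 0: []
Peg 1: [4, 3, 1]
Peg 2: [2]
Peg 3: []

After move 7 (1->0):
Peg 0: [1]
Peg 1: [4, 3]
Peg 2: [2]
Peg 3: []

Answer: Peg 0: [1]
Peg 1: [4, 3]
Peg 2: [2]
Peg 3: []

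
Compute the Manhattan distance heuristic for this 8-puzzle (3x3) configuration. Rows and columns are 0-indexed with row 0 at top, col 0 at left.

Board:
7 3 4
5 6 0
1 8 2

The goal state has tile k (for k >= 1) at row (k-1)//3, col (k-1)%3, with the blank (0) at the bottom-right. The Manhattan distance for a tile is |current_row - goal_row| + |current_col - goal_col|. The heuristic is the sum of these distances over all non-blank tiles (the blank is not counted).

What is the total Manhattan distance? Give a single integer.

Answer: 13

Derivation:
Tile 7: at (0,0), goal (2,0), distance |0-2|+|0-0| = 2
Tile 3: at (0,1), goal (0,2), distance |0-0|+|1-2| = 1
Tile 4: at (0,2), goal (1,0), distance |0-1|+|2-0| = 3
Tile 5: at (1,0), goal (1,1), distance |1-1|+|0-1| = 1
Tile 6: at (1,1), goal (1,2), distance |1-1|+|1-2| = 1
Tile 1: at (2,0), goal (0,0), distance |2-0|+|0-0| = 2
Tile 8: at (2,1), goal (2,1), distance |2-2|+|1-1| = 0
Tile 2: at (2,2), goal (0,1), distance |2-0|+|2-1| = 3
Sum: 2 + 1 + 3 + 1 + 1 + 2 + 0 + 3 = 13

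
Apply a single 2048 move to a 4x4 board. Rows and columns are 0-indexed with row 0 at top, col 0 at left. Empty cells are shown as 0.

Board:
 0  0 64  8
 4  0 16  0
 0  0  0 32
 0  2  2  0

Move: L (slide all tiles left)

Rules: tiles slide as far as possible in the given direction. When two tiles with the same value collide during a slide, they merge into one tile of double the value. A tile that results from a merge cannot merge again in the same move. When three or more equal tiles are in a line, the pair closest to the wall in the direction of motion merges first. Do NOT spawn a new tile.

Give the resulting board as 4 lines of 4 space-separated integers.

Answer: 64  8  0  0
 4 16  0  0
32  0  0  0
 4  0  0  0

Derivation:
Slide left:
row 0: [0, 0, 64, 8] -> [64, 8, 0, 0]
row 1: [4, 0, 16, 0] -> [4, 16, 0, 0]
row 2: [0, 0, 0, 32] -> [32, 0, 0, 0]
row 3: [0, 2, 2, 0] -> [4, 0, 0, 0]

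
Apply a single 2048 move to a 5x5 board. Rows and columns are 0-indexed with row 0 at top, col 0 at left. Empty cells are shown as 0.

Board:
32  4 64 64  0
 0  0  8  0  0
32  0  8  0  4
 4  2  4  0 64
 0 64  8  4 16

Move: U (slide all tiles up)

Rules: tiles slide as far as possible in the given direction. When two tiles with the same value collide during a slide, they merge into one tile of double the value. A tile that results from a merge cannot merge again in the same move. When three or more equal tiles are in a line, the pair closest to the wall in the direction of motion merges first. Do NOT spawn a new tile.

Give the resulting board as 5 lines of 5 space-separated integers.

Slide up:
col 0: [32, 0, 32, 4, 0] -> [64, 4, 0, 0, 0]
col 1: [4, 0, 0, 2, 64] -> [4, 2, 64, 0, 0]
col 2: [64, 8, 8, 4, 8] -> [64, 16, 4, 8, 0]
col 3: [64, 0, 0, 0, 4] -> [64, 4, 0, 0, 0]
col 4: [0, 0, 4, 64, 16] -> [4, 64, 16, 0, 0]

Answer: 64  4 64 64  4
 4  2 16  4 64
 0 64  4  0 16
 0  0  8  0  0
 0  0  0  0  0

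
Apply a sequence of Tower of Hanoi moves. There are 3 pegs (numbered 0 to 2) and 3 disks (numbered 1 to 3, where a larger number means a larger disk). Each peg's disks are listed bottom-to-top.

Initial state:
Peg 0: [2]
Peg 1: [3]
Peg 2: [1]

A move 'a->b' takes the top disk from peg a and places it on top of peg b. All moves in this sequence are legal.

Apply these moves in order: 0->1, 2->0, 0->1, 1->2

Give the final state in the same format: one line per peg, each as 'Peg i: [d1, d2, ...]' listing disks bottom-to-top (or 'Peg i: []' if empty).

After move 1 (0->1):
Peg 0: []
Peg 1: [3, 2]
Peg 2: [1]

After move 2 (2->0):
Peg 0: [1]
Peg 1: [3, 2]
Peg 2: []

After move 3 (0->1):
Peg 0: []
Peg 1: [3, 2, 1]
Peg 2: []

After move 4 (1->2):
Peg 0: []
Peg 1: [3, 2]
Peg 2: [1]

Answer: Peg 0: []
Peg 1: [3, 2]
Peg 2: [1]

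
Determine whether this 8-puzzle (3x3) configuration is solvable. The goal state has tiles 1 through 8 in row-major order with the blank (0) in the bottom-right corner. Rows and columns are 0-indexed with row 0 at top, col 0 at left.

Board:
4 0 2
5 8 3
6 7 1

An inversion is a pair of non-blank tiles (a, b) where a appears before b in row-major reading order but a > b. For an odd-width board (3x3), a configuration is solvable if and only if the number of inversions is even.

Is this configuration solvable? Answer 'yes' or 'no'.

Answer: no

Derivation:
Inversions (pairs i<j in row-major order where tile[i] > tile[j] > 0): 13
13 is odd, so the puzzle is not solvable.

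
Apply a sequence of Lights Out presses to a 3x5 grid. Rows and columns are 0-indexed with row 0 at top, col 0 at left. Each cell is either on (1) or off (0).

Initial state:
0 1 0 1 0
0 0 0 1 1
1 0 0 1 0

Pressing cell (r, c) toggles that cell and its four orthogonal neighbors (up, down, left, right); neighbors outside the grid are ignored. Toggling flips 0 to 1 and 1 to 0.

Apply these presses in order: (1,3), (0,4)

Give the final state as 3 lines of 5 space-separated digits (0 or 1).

After press 1 at (1,3):
0 1 0 0 0
0 0 1 0 0
1 0 0 0 0

After press 2 at (0,4):
0 1 0 1 1
0 0 1 0 1
1 0 0 0 0

Answer: 0 1 0 1 1
0 0 1 0 1
1 0 0 0 0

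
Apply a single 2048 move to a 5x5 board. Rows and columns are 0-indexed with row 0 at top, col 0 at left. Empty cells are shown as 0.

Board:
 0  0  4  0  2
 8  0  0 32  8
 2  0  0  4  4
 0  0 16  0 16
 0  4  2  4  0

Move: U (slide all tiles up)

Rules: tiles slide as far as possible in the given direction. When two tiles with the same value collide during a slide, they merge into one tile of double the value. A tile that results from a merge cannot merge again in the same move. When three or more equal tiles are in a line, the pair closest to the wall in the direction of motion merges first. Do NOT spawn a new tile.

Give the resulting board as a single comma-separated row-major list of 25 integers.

Slide up:
col 0: [0, 8, 2, 0, 0] -> [8, 2, 0, 0, 0]
col 1: [0, 0, 0, 0, 4] -> [4, 0, 0, 0, 0]
col 2: [4, 0, 0, 16, 2] -> [4, 16, 2, 0, 0]
col 3: [0, 32, 4, 0, 4] -> [32, 8, 0, 0, 0]
col 4: [2, 8, 4, 16, 0] -> [2, 8, 4, 16, 0]

Answer: 8, 4, 4, 32, 2, 2, 0, 16, 8, 8, 0, 0, 2, 0, 4, 0, 0, 0, 0, 16, 0, 0, 0, 0, 0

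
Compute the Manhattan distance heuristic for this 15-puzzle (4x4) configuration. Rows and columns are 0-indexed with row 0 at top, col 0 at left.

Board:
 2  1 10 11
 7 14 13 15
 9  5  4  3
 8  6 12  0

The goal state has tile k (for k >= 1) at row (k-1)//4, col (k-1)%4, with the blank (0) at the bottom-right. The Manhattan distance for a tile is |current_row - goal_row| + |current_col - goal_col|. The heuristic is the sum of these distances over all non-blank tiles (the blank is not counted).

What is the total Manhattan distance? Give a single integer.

Answer: 36

Derivation:
Tile 2: (0,0)->(0,1) = 1
Tile 1: (0,1)->(0,0) = 1
Tile 10: (0,2)->(2,1) = 3
Tile 11: (0,3)->(2,2) = 3
Tile 7: (1,0)->(1,2) = 2
Tile 14: (1,1)->(3,1) = 2
Tile 13: (1,2)->(3,0) = 4
Tile 15: (1,3)->(3,2) = 3
Tile 9: (2,0)->(2,0) = 0
Tile 5: (2,1)->(1,0) = 2
Tile 4: (2,2)->(0,3) = 3
Tile 3: (2,3)->(0,2) = 3
Tile 8: (3,0)->(1,3) = 5
Tile 6: (3,1)->(1,1) = 2
Tile 12: (3,2)->(2,3) = 2
Sum: 1 + 1 + 3 + 3 + 2 + 2 + 4 + 3 + 0 + 2 + 3 + 3 + 5 + 2 + 2 = 36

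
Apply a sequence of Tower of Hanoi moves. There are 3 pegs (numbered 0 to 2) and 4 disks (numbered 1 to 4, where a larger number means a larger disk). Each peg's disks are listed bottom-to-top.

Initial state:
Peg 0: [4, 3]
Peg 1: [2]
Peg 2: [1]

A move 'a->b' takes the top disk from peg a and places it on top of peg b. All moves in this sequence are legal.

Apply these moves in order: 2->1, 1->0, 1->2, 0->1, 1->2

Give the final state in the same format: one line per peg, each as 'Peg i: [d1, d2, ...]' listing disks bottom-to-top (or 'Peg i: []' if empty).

Answer: Peg 0: [4, 3]
Peg 1: []
Peg 2: [2, 1]

Derivation:
After move 1 (2->1):
Peg 0: [4, 3]
Peg 1: [2, 1]
Peg 2: []

After move 2 (1->0):
Peg 0: [4, 3, 1]
Peg 1: [2]
Peg 2: []

After move 3 (1->2):
Peg 0: [4, 3, 1]
Peg 1: []
Peg 2: [2]

After move 4 (0->1):
Peg 0: [4, 3]
Peg 1: [1]
Peg 2: [2]

After move 5 (1->2):
Peg 0: [4, 3]
Peg 1: []
Peg 2: [2, 1]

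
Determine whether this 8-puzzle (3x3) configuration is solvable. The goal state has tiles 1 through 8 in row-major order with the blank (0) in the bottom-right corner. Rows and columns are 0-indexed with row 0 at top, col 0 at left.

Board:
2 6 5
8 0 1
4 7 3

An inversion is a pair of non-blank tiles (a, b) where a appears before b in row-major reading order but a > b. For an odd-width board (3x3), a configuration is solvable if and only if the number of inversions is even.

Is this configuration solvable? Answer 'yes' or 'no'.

Inversions (pairs i<j in row-major order where tile[i] > tile[j] > 0): 14
14 is even, so the puzzle is solvable.

Answer: yes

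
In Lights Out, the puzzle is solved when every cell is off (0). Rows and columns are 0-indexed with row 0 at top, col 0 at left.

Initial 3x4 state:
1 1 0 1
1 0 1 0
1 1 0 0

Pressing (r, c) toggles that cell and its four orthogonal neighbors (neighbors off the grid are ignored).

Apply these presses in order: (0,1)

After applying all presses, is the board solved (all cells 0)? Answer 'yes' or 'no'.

After press 1 at (0,1):
0 0 1 1
1 1 1 0
1 1 0 0

Lights still on: 7

Answer: no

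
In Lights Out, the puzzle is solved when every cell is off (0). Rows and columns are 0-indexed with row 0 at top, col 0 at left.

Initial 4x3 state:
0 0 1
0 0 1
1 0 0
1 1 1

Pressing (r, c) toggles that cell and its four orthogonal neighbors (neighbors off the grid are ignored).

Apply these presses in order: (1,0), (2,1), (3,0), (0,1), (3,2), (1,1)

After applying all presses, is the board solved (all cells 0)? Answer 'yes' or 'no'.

After press 1 at (1,0):
1 0 1
1 1 1
0 0 0
1 1 1

After press 2 at (2,1):
1 0 1
1 0 1
1 1 1
1 0 1

After press 3 at (3,0):
1 0 1
1 0 1
0 1 1
0 1 1

After press 4 at (0,1):
0 1 0
1 1 1
0 1 1
0 1 1

After press 5 at (3,2):
0 1 0
1 1 1
0 1 0
0 0 0

After press 6 at (1,1):
0 0 0
0 0 0
0 0 0
0 0 0

Lights still on: 0

Answer: yes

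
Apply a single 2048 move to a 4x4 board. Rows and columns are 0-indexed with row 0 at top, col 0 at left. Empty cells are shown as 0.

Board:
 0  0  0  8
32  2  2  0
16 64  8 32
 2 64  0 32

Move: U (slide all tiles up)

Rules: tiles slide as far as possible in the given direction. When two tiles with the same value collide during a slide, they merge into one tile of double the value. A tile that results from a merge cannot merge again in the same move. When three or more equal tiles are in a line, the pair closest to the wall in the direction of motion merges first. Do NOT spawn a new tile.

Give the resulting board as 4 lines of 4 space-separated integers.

Slide up:
col 0: [0, 32, 16, 2] -> [32, 16, 2, 0]
col 1: [0, 2, 64, 64] -> [2, 128, 0, 0]
col 2: [0, 2, 8, 0] -> [2, 8, 0, 0]
col 3: [8, 0, 32, 32] -> [8, 64, 0, 0]

Answer:  32   2   2   8
 16 128   8  64
  2   0   0   0
  0   0   0   0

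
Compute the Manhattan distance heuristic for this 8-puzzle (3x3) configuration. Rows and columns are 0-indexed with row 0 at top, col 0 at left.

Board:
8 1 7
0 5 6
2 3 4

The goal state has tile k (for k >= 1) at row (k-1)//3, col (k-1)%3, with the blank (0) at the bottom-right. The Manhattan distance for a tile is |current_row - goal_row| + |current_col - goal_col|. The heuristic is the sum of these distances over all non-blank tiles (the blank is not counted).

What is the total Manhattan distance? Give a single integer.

Tile 8: (0,0)->(2,1) = 3
Tile 1: (0,1)->(0,0) = 1
Tile 7: (0,2)->(2,0) = 4
Tile 5: (1,1)->(1,1) = 0
Tile 6: (1,2)->(1,2) = 0
Tile 2: (2,0)->(0,1) = 3
Tile 3: (2,1)->(0,2) = 3
Tile 4: (2,2)->(1,0) = 3
Sum: 3 + 1 + 4 + 0 + 0 + 3 + 3 + 3 = 17

Answer: 17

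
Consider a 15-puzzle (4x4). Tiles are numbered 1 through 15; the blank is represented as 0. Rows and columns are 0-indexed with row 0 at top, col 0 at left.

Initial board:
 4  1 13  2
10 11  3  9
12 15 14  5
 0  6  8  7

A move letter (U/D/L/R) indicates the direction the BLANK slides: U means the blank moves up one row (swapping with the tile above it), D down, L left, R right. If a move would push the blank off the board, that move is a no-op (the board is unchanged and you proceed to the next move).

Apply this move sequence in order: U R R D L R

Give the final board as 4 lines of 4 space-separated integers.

After move 1 (U):
 4  1 13  2
10 11  3  9
 0 15 14  5
12  6  8  7

After move 2 (R):
 4  1 13  2
10 11  3  9
15  0 14  5
12  6  8  7

After move 3 (R):
 4  1 13  2
10 11  3  9
15 14  0  5
12  6  8  7

After move 4 (D):
 4  1 13  2
10 11  3  9
15 14  8  5
12  6  0  7

After move 5 (L):
 4  1 13  2
10 11  3  9
15 14  8  5
12  0  6  7

After move 6 (R):
 4  1 13  2
10 11  3  9
15 14  8  5
12  6  0  7

Answer:  4  1 13  2
10 11  3  9
15 14  8  5
12  6  0  7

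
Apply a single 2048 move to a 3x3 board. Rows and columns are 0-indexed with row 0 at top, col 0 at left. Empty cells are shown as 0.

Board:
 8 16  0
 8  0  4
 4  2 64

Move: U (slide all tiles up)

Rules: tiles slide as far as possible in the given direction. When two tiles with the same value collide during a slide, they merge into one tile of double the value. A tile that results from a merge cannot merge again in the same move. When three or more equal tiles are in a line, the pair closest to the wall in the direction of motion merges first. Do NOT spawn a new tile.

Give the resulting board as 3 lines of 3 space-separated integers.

Answer: 16 16  4
 4  2 64
 0  0  0

Derivation:
Slide up:
col 0: [8, 8, 4] -> [16, 4, 0]
col 1: [16, 0, 2] -> [16, 2, 0]
col 2: [0, 4, 64] -> [4, 64, 0]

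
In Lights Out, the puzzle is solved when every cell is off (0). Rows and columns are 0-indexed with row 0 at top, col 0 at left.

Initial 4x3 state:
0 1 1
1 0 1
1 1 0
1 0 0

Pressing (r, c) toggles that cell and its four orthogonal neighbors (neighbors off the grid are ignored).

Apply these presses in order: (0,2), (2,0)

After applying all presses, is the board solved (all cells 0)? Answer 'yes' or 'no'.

Answer: yes

Derivation:
After press 1 at (0,2):
0 0 0
1 0 0
1 1 0
1 0 0

After press 2 at (2,0):
0 0 0
0 0 0
0 0 0
0 0 0

Lights still on: 0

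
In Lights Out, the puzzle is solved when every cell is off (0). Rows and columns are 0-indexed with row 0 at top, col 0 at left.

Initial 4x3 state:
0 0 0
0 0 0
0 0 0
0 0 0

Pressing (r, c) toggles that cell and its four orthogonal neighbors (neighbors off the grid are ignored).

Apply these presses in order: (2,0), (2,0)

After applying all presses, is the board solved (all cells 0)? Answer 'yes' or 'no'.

Answer: yes

Derivation:
After press 1 at (2,0):
0 0 0
1 0 0
1 1 0
1 0 0

After press 2 at (2,0):
0 0 0
0 0 0
0 0 0
0 0 0

Lights still on: 0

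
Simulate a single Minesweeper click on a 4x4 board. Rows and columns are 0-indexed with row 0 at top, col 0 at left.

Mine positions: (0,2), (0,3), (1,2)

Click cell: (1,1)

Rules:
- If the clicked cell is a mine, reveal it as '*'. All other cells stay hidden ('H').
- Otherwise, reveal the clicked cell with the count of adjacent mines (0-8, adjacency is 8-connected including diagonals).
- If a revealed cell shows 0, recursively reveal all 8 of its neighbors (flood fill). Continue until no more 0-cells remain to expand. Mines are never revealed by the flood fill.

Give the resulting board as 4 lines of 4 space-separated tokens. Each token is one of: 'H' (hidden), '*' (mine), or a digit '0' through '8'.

H H H H
H 2 H H
H H H H
H H H H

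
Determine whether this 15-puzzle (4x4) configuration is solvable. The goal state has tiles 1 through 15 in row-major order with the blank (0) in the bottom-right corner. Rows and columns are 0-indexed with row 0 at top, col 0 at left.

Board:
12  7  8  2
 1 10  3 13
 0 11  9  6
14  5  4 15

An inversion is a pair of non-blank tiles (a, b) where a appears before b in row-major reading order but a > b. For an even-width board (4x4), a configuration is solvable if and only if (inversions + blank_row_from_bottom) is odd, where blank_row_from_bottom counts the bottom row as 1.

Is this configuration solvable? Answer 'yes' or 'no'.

Inversions: 46
Blank is in row 2 (0-indexed from top), which is row 2 counting from the bottom (bottom = 1).
46 + 2 = 48, which is even, so the puzzle is not solvable.

Answer: no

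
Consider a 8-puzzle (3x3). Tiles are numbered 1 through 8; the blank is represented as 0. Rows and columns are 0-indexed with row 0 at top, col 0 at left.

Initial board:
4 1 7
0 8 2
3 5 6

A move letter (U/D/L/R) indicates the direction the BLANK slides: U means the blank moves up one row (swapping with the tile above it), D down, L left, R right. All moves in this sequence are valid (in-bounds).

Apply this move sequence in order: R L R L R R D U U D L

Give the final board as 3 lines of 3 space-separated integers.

After move 1 (R):
4 1 7
8 0 2
3 5 6

After move 2 (L):
4 1 7
0 8 2
3 5 6

After move 3 (R):
4 1 7
8 0 2
3 5 6

After move 4 (L):
4 1 7
0 8 2
3 5 6

After move 5 (R):
4 1 7
8 0 2
3 5 6

After move 6 (R):
4 1 7
8 2 0
3 5 6

After move 7 (D):
4 1 7
8 2 6
3 5 0

After move 8 (U):
4 1 7
8 2 0
3 5 6

After move 9 (U):
4 1 0
8 2 7
3 5 6

After move 10 (D):
4 1 7
8 2 0
3 5 6

After move 11 (L):
4 1 7
8 0 2
3 5 6

Answer: 4 1 7
8 0 2
3 5 6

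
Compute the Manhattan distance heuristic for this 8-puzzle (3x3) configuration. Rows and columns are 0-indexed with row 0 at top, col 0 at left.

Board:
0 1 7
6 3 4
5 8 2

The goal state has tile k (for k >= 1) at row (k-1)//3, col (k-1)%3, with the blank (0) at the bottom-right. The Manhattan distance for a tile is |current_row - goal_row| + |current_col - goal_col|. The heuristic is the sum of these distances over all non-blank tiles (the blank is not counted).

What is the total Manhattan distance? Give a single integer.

Answer: 16

Derivation:
Tile 1: (0,1)->(0,0) = 1
Tile 7: (0,2)->(2,0) = 4
Tile 6: (1,0)->(1,2) = 2
Tile 3: (1,1)->(0,2) = 2
Tile 4: (1,2)->(1,0) = 2
Tile 5: (2,0)->(1,1) = 2
Tile 8: (2,1)->(2,1) = 0
Tile 2: (2,2)->(0,1) = 3
Sum: 1 + 4 + 2 + 2 + 2 + 2 + 0 + 3 = 16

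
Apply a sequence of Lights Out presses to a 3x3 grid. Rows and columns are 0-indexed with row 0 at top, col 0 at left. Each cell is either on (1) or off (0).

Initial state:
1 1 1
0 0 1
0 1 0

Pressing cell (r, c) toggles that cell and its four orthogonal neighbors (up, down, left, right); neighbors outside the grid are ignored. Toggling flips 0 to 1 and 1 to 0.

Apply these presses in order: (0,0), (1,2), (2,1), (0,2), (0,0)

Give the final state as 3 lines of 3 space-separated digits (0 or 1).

Answer: 1 0 1
0 0 1
1 0 0

Derivation:
After press 1 at (0,0):
0 0 1
1 0 1
0 1 0

After press 2 at (1,2):
0 0 0
1 1 0
0 1 1

After press 3 at (2,1):
0 0 0
1 0 0
1 0 0

After press 4 at (0,2):
0 1 1
1 0 1
1 0 0

After press 5 at (0,0):
1 0 1
0 0 1
1 0 0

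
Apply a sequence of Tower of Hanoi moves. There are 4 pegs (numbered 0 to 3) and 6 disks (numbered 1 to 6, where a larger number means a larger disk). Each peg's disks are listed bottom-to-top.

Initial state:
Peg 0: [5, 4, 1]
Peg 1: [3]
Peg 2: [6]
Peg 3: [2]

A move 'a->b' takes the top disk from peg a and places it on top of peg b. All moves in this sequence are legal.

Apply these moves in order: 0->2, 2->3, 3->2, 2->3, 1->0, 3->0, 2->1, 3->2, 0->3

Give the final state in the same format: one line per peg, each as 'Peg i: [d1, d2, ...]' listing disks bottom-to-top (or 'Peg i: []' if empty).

After move 1 (0->2):
Peg 0: [5, 4]
Peg 1: [3]
Peg 2: [6, 1]
Peg 3: [2]

After move 2 (2->3):
Peg 0: [5, 4]
Peg 1: [3]
Peg 2: [6]
Peg 3: [2, 1]

After move 3 (3->2):
Peg 0: [5, 4]
Peg 1: [3]
Peg 2: [6, 1]
Peg 3: [2]

After move 4 (2->3):
Peg 0: [5, 4]
Peg 1: [3]
Peg 2: [6]
Peg 3: [2, 1]

After move 5 (1->0):
Peg 0: [5, 4, 3]
Peg 1: []
Peg 2: [6]
Peg 3: [2, 1]

After move 6 (3->0):
Peg 0: [5, 4, 3, 1]
Peg 1: []
Peg 2: [6]
Peg 3: [2]

After move 7 (2->1):
Peg 0: [5, 4, 3, 1]
Peg 1: [6]
Peg 2: []
Peg 3: [2]

After move 8 (3->2):
Peg 0: [5, 4, 3, 1]
Peg 1: [6]
Peg 2: [2]
Peg 3: []

After move 9 (0->3):
Peg 0: [5, 4, 3]
Peg 1: [6]
Peg 2: [2]
Peg 3: [1]

Answer: Peg 0: [5, 4, 3]
Peg 1: [6]
Peg 2: [2]
Peg 3: [1]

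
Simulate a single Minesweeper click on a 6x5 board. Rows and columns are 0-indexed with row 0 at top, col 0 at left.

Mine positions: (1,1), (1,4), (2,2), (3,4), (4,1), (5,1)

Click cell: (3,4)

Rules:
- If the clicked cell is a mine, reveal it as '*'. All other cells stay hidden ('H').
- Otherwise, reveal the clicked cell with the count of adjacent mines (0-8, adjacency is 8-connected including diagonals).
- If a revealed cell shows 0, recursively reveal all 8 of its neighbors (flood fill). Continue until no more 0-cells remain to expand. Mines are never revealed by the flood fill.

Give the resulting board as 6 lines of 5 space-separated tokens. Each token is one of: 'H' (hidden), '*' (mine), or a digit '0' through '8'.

H H H H H
H H H H H
H H H H H
H H H H *
H H H H H
H H H H H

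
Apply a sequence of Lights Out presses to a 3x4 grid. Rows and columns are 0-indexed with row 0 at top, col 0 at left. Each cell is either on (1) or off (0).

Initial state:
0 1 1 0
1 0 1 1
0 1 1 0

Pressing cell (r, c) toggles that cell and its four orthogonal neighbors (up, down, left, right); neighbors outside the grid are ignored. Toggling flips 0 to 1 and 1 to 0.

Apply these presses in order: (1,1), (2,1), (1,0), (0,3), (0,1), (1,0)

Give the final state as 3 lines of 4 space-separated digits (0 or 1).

Answer: 1 1 1 1
0 1 0 0
1 1 0 0

Derivation:
After press 1 at (1,1):
0 0 1 0
0 1 0 1
0 0 1 0

After press 2 at (2,1):
0 0 1 0
0 0 0 1
1 1 0 0

After press 3 at (1,0):
1 0 1 0
1 1 0 1
0 1 0 0

After press 4 at (0,3):
1 0 0 1
1 1 0 0
0 1 0 0

After press 5 at (0,1):
0 1 1 1
1 0 0 0
0 1 0 0

After press 6 at (1,0):
1 1 1 1
0 1 0 0
1 1 0 0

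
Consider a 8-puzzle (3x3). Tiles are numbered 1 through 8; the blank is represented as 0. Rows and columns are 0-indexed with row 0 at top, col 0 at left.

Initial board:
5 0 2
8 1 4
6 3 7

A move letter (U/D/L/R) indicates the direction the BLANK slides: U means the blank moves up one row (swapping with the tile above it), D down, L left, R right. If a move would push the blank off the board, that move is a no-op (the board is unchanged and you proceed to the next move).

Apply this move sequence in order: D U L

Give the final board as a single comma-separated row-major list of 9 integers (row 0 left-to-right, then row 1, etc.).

Answer: 0, 5, 2, 8, 1, 4, 6, 3, 7

Derivation:
After move 1 (D):
5 1 2
8 0 4
6 3 7

After move 2 (U):
5 0 2
8 1 4
6 3 7

After move 3 (L):
0 5 2
8 1 4
6 3 7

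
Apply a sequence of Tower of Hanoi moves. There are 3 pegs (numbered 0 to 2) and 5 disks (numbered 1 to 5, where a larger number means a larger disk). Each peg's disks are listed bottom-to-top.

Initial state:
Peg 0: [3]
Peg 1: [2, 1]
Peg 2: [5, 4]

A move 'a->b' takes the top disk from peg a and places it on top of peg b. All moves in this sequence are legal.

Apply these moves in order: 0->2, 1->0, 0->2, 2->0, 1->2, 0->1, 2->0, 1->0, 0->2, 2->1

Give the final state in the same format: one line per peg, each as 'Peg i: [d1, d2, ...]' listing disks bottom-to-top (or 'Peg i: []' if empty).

Answer: Peg 0: [2]
Peg 1: [1]
Peg 2: [5, 4, 3]

Derivation:
After move 1 (0->2):
Peg 0: []
Peg 1: [2, 1]
Peg 2: [5, 4, 3]

After move 2 (1->0):
Peg 0: [1]
Peg 1: [2]
Peg 2: [5, 4, 3]

After move 3 (0->2):
Peg 0: []
Peg 1: [2]
Peg 2: [5, 4, 3, 1]

After move 4 (2->0):
Peg 0: [1]
Peg 1: [2]
Peg 2: [5, 4, 3]

After move 5 (1->2):
Peg 0: [1]
Peg 1: []
Peg 2: [5, 4, 3, 2]

After move 6 (0->1):
Peg 0: []
Peg 1: [1]
Peg 2: [5, 4, 3, 2]

After move 7 (2->0):
Peg 0: [2]
Peg 1: [1]
Peg 2: [5, 4, 3]

After move 8 (1->0):
Peg 0: [2, 1]
Peg 1: []
Peg 2: [5, 4, 3]

After move 9 (0->2):
Peg 0: [2]
Peg 1: []
Peg 2: [5, 4, 3, 1]

After move 10 (2->1):
Peg 0: [2]
Peg 1: [1]
Peg 2: [5, 4, 3]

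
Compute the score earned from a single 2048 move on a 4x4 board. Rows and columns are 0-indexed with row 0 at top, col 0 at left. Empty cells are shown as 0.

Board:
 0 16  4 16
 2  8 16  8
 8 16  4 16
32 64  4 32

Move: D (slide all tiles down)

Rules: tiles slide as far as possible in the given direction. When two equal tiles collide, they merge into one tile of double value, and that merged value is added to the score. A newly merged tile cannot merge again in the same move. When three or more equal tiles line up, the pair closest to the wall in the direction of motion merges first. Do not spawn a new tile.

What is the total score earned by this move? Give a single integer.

Slide down:
col 0: [0, 2, 8, 32] -> [0, 2, 8, 32]  score +0 (running 0)
col 1: [16, 8, 16, 64] -> [16, 8, 16, 64]  score +0 (running 0)
col 2: [4, 16, 4, 4] -> [0, 4, 16, 8]  score +8 (running 8)
col 3: [16, 8, 16, 32] -> [16, 8, 16, 32]  score +0 (running 8)
Board after move:
 0 16  0 16
 2  8  4  8
 8 16 16 16
32 64  8 32

Answer: 8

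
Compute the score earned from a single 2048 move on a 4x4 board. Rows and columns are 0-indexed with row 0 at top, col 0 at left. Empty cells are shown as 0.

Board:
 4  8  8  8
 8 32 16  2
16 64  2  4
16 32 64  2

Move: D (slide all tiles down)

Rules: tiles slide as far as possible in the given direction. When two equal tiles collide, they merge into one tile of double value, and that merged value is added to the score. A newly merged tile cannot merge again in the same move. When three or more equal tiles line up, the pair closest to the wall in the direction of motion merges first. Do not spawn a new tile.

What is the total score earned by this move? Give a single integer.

Slide down:
col 0: [4, 8, 16, 16] -> [0, 4, 8, 32]  score +32 (running 32)
col 1: [8, 32, 64, 32] -> [8, 32, 64, 32]  score +0 (running 32)
col 2: [8, 16, 2, 64] -> [8, 16, 2, 64]  score +0 (running 32)
col 3: [8, 2, 4, 2] -> [8, 2, 4, 2]  score +0 (running 32)
Board after move:
 0  8  8  8
 4 32 16  2
 8 64  2  4
32 32 64  2

Answer: 32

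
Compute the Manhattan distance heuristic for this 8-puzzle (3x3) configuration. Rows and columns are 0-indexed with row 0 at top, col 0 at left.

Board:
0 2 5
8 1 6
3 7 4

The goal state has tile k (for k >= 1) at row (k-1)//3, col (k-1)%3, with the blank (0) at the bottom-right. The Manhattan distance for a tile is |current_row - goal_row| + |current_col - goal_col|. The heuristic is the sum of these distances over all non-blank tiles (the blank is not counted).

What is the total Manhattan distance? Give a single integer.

Tile 2: (0,1)->(0,1) = 0
Tile 5: (0,2)->(1,1) = 2
Tile 8: (1,0)->(2,1) = 2
Tile 1: (1,1)->(0,0) = 2
Tile 6: (1,2)->(1,2) = 0
Tile 3: (2,0)->(0,2) = 4
Tile 7: (2,1)->(2,0) = 1
Tile 4: (2,2)->(1,0) = 3
Sum: 0 + 2 + 2 + 2 + 0 + 4 + 1 + 3 = 14

Answer: 14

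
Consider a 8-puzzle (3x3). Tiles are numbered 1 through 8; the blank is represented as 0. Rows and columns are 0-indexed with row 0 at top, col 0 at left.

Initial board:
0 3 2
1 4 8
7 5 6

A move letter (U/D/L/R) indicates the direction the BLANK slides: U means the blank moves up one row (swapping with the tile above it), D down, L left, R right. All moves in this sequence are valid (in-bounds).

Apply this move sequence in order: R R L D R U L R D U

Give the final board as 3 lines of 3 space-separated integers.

Answer: 3 4 0
1 8 2
7 5 6

Derivation:
After move 1 (R):
3 0 2
1 4 8
7 5 6

After move 2 (R):
3 2 0
1 4 8
7 5 6

After move 3 (L):
3 0 2
1 4 8
7 5 6

After move 4 (D):
3 4 2
1 0 8
7 5 6

After move 5 (R):
3 4 2
1 8 0
7 5 6

After move 6 (U):
3 4 0
1 8 2
7 5 6

After move 7 (L):
3 0 4
1 8 2
7 5 6

After move 8 (R):
3 4 0
1 8 2
7 5 6

After move 9 (D):
3 4 2
1 8 0
7 5 6

After move 10 (U):
3 4 0
1 8 2
7 5 6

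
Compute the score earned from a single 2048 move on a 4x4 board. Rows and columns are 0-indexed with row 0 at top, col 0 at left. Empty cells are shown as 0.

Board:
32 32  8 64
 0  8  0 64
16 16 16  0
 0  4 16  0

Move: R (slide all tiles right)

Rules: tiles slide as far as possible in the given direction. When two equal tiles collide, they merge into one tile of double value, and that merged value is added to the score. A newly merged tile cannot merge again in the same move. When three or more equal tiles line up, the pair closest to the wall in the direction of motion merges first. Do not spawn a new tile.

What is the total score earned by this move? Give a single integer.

Slide right:
row 0: [32, 32, 8, 64] -> [0, 64, 8, 64]  score +64 (running 64)
row 1: [0, 8, 0, 64] -> [0, 0, 8, 64]  score +0 (running 64)
row 2: [16, 16, 16, 0] -> [0, 0, 16, 32]  score +32 (running 96)
row 3: [0, 4, 16, 0] -> [0, 0, 4, 16]  score +0 (running 96)
Board after move:
 0 64  8 64
 0  0  8 64
 0  0 16 32
 0  0  4 16

Answer: 96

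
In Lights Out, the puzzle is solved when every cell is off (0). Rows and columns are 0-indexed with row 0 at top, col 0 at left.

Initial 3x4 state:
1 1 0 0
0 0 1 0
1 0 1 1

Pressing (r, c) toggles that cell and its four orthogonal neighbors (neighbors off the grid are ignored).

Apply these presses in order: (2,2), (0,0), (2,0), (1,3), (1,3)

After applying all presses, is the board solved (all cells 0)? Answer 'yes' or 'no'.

After press 1 at (2,2):
1 1 0 0
0 0 0 0
1 1 0 0

After press 2 at (0,0):
0 0 0 0
1 0 0 0
1 1 0 0

After press 3 at (2,0):
0 0 0 0
0 0 0 0
0 0 0 0

After press 4 at (1,3):
0 0 0 1
0 0 1 1
0 0 0 1

After press 5 at (1,3):
0 0 0 0
0 0 0 0
0 0 0 0

Lights still on: 0

Answer: yes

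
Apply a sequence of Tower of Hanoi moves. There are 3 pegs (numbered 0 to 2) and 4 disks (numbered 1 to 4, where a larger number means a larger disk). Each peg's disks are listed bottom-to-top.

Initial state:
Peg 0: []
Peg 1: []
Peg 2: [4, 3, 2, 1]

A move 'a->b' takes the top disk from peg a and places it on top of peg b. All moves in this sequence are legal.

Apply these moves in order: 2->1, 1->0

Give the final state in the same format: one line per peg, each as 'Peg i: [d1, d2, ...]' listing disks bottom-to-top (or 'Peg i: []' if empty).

Answer: Peg 0: [1]
Peg 1: []
Peg 2: [4, 3, 2]

Derivation:
After move 1 (2->1):
Peg 0: []
Peg 1: [1]
Peg 2: [4, 3, 2]

After move 2 (1->0):
Peg 0: [1]
Peg 1: []
Peg 2: [4, 3, 2]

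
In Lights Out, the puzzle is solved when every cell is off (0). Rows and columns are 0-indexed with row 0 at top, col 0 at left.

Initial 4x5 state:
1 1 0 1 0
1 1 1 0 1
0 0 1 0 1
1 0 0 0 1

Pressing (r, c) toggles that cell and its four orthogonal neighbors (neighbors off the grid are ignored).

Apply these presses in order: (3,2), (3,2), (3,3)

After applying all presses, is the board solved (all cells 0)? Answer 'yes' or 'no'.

Answer: no

Derivation:
After press 1 at (3,2):
1 1 0 1 0
1 1 1 0 1
0 0 0 0 1
1 1 1 1 1

After press 2 at (3,2):
1 1 0 1 0
1 1 1 0 1
0 0 1 0 1
1 0 0 0 1

After press 3 at (3,3):
1 1 0 1 0
1 1 1 0 1
0 0 1 1 1
1 0 1 1 0

Lights still on: 13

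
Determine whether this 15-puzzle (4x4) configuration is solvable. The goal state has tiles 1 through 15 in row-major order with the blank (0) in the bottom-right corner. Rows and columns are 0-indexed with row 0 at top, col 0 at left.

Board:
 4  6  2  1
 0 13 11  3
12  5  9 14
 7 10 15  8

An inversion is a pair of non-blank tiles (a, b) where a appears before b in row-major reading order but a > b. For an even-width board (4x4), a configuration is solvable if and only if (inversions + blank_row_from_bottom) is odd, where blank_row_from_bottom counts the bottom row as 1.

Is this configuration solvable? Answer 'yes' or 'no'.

Inversions: 34
Blank is in row 1 (0-indexed from top), which is row 3 counting from the bottom (bottom = 1).
34 + 3 = 37, which is odd, so the puzzle is solvable.

Answer: yes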